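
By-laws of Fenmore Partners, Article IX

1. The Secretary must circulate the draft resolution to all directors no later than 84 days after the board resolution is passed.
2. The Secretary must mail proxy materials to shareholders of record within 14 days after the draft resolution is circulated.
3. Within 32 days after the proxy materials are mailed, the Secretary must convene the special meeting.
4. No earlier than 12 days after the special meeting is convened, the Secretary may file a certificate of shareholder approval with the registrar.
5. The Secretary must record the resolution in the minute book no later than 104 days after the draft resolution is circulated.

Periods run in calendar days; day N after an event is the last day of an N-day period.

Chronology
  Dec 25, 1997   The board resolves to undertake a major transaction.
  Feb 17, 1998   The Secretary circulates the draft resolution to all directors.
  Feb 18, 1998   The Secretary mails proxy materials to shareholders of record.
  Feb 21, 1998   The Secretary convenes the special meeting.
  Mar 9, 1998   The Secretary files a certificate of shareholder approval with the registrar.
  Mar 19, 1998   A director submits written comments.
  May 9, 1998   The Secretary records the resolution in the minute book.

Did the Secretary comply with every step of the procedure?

Yes

(1) due by Dec 25, 1997 + 84 days = Mar 19, 1998; completed Feb 17, 1998, before the deadline.
(2) due by Feb 17, 1998 + 14 days = Mar 3, 1998; Feb 18, 1998 is within that limit.
(3) due by Feb 18, 1998 + 32 days = Mar 22, 1998; Feb 21, 1998 is within that limit.
(4) permitted from Feb 21, 1998 + 12 days = Mar 5, 1998 onward; done Mar 9, 1998, after the minimum wait.
(5) due by Feb 17, 1998 + 104 days = Jun 1, 1998; completed May 9, 1998, before the deadline.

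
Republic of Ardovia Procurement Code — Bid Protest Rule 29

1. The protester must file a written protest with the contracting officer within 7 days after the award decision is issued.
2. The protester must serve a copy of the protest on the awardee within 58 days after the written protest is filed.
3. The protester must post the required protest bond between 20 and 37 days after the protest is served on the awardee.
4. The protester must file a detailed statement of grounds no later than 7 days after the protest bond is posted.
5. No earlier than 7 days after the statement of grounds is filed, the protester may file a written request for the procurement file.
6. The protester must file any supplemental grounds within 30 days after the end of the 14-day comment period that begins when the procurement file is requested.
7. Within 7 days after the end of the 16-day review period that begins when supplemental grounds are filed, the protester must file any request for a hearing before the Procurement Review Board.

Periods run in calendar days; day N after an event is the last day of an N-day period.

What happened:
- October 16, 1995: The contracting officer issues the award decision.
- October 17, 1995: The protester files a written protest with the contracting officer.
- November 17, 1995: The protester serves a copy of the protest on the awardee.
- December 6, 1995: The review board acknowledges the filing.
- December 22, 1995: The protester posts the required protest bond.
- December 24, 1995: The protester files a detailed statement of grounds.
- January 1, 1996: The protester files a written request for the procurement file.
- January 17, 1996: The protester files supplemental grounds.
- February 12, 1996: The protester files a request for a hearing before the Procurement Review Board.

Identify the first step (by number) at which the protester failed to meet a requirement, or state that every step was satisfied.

Step 7

Step 1: 7 days after October 16, 1995 (when the award decision is issued) is October 23, 1995; done October 17, 1995 — timely.
Step 2: 58 days after October 17, 1995 (when the written protest is filed) is December 14, 1995; done November 17, 1995 — timely.
Step 3: the window is 20–37 days after November 17, 1995 (when the protest is served on the awardee), so December 7, 1995 through December 24, 1995; done December 22, 1995 — within the window.
Step 4: 7 days after December 22, 1995 (when the protest bond is posted) is December 29, 1995; December 24, 1995 is within that limit.
Step 5: the earliest permitted date is 7 days after December 24, 1995 (when the statement of grounds is filed), i.e. December 31, 1995; January 1, 1996 is on or after that date.
Step 6: 30 days after January 15, 1996 (end of the 14-day comment period, which began when the procurement file is requested on January 1, 1996) is February 14, 1996; done January 17, 1996 — timely.
Step 7: 7 days after February 2, 1996 (end of the 16-day review period, which began when supplemental grounds are filed on January 17, 1996) is February 9, 1996; February 12, 1996 misses that deadline by 3 days.
No need to go further; step 7 was not satisfied.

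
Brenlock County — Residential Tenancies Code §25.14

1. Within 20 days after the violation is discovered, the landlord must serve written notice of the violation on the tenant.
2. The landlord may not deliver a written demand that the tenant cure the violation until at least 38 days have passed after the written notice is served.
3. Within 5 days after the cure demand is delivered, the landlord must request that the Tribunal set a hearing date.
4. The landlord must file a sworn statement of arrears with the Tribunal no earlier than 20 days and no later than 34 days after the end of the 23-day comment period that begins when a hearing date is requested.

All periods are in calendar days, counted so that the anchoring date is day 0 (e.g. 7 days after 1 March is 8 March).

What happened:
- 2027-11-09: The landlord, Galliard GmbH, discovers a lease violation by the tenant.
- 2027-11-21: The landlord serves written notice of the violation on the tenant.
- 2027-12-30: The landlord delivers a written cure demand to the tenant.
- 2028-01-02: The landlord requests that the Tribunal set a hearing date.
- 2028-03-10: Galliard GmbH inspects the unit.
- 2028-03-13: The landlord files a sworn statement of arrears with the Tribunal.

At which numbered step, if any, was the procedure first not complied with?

Step 4

Step 1 — counting 20 days from 2027-11-09 (when the violation is discovered) gives a deadline of 2027-11-29; 2027-11-21 is within that limit.
Step 2 — must wait 38 days from 2027-11-21 (when the written notice is served), so not before 2027-12-29; done 2027-12-30 — permitted.
Step 3 — counting 5 days from 2027-12-30 (when the cure demand is delivered) gives a deadline of 2028-01-04; completed 2028-01-02, before the deadline.
Step 4 — 20 and 34 days from 2028-01-25 (end of the 23-day comment period, which began when a hearing date is requested on 2028-01-02) are 2028-02-14 and 2028-02-28 respectively; 2028-03-13 is 14 days past the end of the window.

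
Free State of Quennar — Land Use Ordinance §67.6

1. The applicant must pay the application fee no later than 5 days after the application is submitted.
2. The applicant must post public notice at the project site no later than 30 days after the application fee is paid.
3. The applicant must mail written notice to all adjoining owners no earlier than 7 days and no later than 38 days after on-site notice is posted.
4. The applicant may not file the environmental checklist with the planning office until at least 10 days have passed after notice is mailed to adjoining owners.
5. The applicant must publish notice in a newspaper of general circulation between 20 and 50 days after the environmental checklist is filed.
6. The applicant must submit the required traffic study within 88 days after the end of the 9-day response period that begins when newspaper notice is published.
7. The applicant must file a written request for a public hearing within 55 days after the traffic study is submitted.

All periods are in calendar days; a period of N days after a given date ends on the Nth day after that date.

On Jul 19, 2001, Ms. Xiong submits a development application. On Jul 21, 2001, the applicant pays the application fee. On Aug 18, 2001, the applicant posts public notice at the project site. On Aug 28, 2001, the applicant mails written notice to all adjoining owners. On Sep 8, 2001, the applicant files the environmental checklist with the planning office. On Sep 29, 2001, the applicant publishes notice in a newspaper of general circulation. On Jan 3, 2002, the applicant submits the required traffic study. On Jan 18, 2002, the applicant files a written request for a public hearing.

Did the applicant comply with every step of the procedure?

Step 1 — counting 5 days from Jul 19, 2001 (when the application is submitted) gives a deadline of Jul 24, 2001; done Jul 21, 2001 — timely.
Step 2 — counting 30 days from Jul 21, 2001 (when the application fee is paid) gives a deadline of Aug 20, 2001; completed Aug 18, 2001, before the deadline.
Step 3 — 7 and 38 days from Aug 18, 2001 (when on-site notice is posted) are Aug 25, 2001 and Sep 25, 2001 respectively; Aug 28, 2001 falls inside that range.
Step 4 — must wait 10 days from Aug 28, 2001 (when notice is mailed to adjoining owners), so not before Sep 7, 2001; done Sep 8, 2001 — permitted.
Step 5 — 20 and 50 days from Sep 8, 2001 (when the environmental checklist is filed) are Sep 28, 2001 and Oct 28, 2001 respectively; done Sep 29, 2001 — within the window.
Step 6 — counting 88 days from Oct 8, 2001 (end of the 9-day response period, which began when newspaper notice is published on Sep 29, 2001) gives a deadline of Jan 4, 2002; done Jan 3, 2002 — timely.
Step 7 — counting 55 days from Jan 3, 2002 (when the traffic study is submitted) gives a deadline of Feb 27, 2002; completed Jan 18, 2002, before the deadline.

Yes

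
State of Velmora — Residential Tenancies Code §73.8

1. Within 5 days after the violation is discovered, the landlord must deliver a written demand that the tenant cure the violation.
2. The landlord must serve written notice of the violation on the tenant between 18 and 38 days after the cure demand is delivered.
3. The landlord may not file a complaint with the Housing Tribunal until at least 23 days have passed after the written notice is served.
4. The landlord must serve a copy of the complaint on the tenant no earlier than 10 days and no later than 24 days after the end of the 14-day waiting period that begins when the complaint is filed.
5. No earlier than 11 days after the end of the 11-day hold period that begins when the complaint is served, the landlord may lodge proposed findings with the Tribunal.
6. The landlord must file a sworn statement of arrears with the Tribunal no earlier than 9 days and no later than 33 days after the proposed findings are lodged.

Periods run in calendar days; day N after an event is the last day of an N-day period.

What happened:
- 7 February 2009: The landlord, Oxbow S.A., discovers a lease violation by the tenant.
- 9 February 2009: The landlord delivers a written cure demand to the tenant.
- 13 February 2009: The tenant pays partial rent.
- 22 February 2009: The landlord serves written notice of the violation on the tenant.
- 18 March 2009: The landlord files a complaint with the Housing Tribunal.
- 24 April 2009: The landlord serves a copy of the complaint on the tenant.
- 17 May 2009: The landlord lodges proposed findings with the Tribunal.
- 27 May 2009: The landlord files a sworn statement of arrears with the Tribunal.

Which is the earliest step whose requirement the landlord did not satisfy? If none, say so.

Step 1 — counting 5 days from 7 February 2009 (when the violation is discovered) gives a deadline of 12 February 2009; completed 9 February 2009, before the deadline.
Step 2 — 18 and 38 days from 9 February 2009 (when the cure demand is delivered) are 27 February 2009 and 19 March 2009 respectively; done 22 February 2009 — 5 days before the window opened.

Step 2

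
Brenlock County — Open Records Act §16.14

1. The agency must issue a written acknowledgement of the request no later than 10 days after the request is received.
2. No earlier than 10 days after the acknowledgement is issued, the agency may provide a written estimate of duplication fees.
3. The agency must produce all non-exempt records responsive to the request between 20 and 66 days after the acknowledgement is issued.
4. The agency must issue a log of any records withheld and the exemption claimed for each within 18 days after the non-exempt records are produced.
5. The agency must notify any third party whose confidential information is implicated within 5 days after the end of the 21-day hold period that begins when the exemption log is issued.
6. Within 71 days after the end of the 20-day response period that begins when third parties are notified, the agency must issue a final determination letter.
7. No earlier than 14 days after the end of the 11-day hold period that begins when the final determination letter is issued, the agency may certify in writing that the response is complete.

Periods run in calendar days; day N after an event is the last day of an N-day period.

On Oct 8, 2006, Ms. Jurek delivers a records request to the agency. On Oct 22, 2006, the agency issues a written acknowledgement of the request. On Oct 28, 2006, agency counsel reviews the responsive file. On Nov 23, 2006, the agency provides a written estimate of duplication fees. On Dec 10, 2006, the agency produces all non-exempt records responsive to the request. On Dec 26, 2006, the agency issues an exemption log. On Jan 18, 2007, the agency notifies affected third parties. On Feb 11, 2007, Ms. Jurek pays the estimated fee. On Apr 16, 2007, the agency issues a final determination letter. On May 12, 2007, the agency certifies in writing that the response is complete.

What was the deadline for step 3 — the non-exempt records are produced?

Dec 27, 2006

Step 3 runs from Oct 22, 2006, when the acknowledgement is issued. The window is 20–66 days after Oct 22, 2006; it closes on Dec 27, 2006.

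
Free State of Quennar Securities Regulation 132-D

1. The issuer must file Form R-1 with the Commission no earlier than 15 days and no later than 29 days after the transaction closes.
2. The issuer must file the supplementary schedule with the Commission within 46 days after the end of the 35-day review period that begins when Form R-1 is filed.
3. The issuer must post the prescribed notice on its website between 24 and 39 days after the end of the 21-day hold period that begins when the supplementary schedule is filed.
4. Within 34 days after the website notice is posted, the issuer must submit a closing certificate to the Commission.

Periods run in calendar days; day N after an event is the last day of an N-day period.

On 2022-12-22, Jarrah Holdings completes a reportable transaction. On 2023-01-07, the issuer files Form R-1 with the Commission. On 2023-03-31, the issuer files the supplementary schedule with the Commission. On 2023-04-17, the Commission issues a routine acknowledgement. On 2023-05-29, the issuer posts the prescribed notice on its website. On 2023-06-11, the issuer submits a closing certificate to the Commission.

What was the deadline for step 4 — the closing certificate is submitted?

Step 4 runs from 2023-05-29, when the website notice is posted. 34 days after 2023-05-29 is 2023-07-02.

2023-07-02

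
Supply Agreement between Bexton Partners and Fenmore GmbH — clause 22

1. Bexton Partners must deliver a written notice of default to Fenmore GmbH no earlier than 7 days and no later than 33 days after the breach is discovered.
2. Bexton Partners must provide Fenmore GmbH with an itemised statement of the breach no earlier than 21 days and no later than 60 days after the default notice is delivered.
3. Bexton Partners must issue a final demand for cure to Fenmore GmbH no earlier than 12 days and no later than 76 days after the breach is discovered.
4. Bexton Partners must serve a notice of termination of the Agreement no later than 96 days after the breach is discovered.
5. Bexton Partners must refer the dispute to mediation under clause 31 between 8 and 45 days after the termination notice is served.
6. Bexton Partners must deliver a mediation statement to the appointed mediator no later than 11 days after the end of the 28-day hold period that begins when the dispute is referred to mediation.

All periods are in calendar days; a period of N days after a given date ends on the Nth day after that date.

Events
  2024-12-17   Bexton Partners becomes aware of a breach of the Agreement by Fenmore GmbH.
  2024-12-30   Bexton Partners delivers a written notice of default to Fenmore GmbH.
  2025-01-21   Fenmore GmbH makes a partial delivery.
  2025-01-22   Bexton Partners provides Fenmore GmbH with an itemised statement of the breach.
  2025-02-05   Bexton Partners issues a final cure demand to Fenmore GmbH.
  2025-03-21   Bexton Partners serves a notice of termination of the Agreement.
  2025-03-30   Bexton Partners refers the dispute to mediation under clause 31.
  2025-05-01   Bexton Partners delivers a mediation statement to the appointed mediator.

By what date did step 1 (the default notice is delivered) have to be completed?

Step 1 runs from 2024-12-17, when the breach is discovered. The window is 7–33 days after 2024-12-17; it closes on 2025-01-19.

2025-01-19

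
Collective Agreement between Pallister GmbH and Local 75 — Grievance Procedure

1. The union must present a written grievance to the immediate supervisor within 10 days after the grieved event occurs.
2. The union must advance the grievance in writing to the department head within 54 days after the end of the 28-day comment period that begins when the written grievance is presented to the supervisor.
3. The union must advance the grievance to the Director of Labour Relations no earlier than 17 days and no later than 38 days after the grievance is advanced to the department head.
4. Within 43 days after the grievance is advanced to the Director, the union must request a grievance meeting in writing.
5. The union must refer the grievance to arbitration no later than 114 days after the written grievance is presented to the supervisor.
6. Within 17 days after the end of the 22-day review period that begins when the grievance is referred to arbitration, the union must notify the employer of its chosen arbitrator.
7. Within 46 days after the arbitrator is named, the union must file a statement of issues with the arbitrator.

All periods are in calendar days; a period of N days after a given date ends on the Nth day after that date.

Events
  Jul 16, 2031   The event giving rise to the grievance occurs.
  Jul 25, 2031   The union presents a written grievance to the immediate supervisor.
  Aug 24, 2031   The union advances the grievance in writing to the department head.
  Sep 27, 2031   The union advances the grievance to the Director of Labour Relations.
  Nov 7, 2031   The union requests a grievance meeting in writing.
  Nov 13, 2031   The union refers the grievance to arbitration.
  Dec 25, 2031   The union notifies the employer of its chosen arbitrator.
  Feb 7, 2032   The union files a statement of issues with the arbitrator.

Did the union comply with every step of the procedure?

No

(1) due by Jul 16, 2031 + 10 days = Jul 26, 2031; completed Jul 25, 2031, before the deadline.
(2) due by Aug 22, 2031 + 54 days = Oct 15, 2031; completed Aug 24, 2031, before the deadline.
(3) the permitted window runs from Aug 24, 2031 + 17 = Sep 10, 2031 to Aug 24, 2031 + 38 = Oct 1, 2031; done Sep 27, 2031 — within the window.
(4) due by Sep 27, 2031 + 43 days = Nov 9, 2031; done Nov 7, 2031 — timely.
(5) due by Jul 25, 2031 + 114 days = Nov 16, 2031; Nov 13, 2031 is within that limit.
(6) due by Dec 5, 2031 + 17 days = Dec 22, 2031; Dec 25, 2031 misses that deadline by 3 days.
The procedure was therefore not followed at step 6.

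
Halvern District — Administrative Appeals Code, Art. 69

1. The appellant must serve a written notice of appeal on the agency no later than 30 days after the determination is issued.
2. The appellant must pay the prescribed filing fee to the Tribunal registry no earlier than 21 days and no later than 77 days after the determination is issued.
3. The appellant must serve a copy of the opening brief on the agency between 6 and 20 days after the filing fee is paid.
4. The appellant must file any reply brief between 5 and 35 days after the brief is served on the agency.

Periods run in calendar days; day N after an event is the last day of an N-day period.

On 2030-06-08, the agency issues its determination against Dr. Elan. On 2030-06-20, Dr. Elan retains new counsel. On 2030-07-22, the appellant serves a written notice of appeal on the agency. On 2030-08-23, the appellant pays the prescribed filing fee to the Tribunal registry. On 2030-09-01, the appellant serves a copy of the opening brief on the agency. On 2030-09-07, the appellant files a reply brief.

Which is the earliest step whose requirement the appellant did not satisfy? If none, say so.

Step 1

Step 1 — counting 30 days from 2030-06-08 (when the determination is issued) gives a deadline of 2030-07-08; done 2030-07-22 — 14 days late.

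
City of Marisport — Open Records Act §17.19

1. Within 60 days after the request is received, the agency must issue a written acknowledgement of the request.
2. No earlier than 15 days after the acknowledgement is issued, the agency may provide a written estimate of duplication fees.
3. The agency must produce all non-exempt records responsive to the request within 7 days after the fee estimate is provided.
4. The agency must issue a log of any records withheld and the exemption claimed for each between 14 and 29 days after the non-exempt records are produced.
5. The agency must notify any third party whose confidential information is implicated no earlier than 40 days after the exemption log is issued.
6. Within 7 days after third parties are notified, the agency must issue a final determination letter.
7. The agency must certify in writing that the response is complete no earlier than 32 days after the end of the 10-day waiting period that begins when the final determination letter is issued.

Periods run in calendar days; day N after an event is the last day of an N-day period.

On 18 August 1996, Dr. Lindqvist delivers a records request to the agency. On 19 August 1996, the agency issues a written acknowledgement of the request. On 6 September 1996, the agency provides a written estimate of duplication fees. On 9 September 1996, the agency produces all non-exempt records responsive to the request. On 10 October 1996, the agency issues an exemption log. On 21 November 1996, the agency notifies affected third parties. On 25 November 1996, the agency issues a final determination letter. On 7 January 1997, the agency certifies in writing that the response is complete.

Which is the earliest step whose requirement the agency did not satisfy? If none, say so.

Step 4

Step 1: 60 days after 18 August 1996 (when the request is received) is 17 October 1996; completed 19 August 1996, before the deadline.
Step 2: the earliest permitted date is 15 days after 19 August 1996 (when the acknowledgement is issued), i.e. 3 September 1996; 6 September 1996 is on or after that date.
Step 3: 7 days after 6 September 1996 (when the fee estimate is provided) is 13 September 1996; done 9 September 1996 — timely.
Step 4: the window is 14–29 days after 9 September 1996 (when the non-exempt records are produced), so 23 September 1996 through 8 October 1996; 10 October 1996 is 2 days past the end of the window.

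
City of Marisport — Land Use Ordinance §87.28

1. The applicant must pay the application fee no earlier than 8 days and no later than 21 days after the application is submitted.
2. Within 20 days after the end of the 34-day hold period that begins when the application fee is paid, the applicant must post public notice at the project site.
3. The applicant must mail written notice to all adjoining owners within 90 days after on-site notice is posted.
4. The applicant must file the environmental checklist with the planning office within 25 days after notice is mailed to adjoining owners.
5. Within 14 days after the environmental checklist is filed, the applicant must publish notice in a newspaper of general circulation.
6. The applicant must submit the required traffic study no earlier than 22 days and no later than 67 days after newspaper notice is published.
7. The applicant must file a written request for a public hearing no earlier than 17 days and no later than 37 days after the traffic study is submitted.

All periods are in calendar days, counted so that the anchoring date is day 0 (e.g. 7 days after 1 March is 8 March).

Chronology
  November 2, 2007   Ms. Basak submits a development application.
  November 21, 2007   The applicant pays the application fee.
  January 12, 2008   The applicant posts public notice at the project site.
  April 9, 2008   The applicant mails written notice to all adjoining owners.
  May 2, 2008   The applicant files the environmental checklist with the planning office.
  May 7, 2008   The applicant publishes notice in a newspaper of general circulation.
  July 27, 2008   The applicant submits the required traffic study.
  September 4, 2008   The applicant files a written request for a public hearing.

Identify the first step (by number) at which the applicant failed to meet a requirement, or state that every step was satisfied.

Step 6

(1) the permitted window runs from November 2, 2007 + 8 = November 10, 2007 to November 2, 2007 + 21 = November 23, 2007; done November 21, 2007, which is between those dates.
(2) due by December 25, 2007 + 20 days = January 14, 2008; January 12, 2008 is within that limit.
(3) due by January 12, 2008 + 90 days = April 11, 2008; completed April 9, 2008, before the deadline.
(4) due by April 9, 2008 + 25 days = May 4, 2008; May 2, 2008 is within that limit.
(5) due by May 2, 2008 + 14 days = May 16, 2008; completed May 7, 2008, before the deadline.
(6) the permitted window runs from May 7, 2008 + 22 = May 29, 2008 to May 7, 2008 + 67 = July 13, 2008; July 27, 2008 is 14 days past the end of the window.
That is the first point of non-compliance.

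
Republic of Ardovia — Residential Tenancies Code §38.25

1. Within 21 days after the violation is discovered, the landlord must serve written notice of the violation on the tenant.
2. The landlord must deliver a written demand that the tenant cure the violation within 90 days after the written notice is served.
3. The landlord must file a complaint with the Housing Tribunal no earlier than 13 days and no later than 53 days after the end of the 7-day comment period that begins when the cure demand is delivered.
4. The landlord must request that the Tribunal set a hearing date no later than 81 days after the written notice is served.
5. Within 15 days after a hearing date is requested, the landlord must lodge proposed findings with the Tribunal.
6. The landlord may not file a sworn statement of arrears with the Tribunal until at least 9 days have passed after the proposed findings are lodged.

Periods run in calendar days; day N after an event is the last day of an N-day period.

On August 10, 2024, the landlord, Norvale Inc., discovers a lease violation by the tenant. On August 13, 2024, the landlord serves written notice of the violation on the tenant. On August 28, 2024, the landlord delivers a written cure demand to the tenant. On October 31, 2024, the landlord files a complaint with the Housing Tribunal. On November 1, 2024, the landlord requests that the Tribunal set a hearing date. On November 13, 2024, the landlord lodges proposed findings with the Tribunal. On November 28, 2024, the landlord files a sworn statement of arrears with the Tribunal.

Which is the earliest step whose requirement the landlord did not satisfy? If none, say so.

Step 3

Step 1 — counting 21 days from August 10, 2024 (when the violation is discovered) gives a deadline of August 31, 2024; completed August 13, 2024, before the deadline.
Step 2 — counting 90 days from August 13, 2024 (when the written notice is served) gives a deadline of November 11, 2024; completed August 28, 2024, before the deadline.
Step 3 — 13 and 53 days from September 4, 2024 (end of the 7-day comment period, which began when the cure demand is delivered on August 28, 2024) are September 17, 2024 and October 27, 2024 respectively; October 31, 2024 is 4 days past the end of the window.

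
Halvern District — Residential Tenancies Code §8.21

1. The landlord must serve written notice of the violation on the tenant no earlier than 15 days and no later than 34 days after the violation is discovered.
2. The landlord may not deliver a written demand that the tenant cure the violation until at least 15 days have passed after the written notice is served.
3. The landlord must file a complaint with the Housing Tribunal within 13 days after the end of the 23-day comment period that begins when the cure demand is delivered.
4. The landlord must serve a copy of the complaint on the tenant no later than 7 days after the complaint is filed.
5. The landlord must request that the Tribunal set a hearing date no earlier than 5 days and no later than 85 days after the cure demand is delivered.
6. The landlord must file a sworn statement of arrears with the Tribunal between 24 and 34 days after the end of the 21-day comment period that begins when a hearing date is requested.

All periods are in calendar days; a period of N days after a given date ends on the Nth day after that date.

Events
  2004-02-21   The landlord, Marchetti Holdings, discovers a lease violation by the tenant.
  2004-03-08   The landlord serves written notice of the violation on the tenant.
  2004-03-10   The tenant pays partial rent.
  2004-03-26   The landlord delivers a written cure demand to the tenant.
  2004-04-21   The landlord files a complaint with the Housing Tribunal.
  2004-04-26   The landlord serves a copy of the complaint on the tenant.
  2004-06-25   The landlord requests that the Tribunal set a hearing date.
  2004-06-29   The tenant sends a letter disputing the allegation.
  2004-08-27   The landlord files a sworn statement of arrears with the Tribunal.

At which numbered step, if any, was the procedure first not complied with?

Step 5

Step 1 — 15 and 34 days from 2004-02-21 (when the violation is discovered) are 2004-03-07 and 2004-03-26 respectively; 2004-03-08 falls inside that range.
Step 2 — must wait 15 days from 2004-03-08 (when the written notice is served), so not before 2004-03-23; 2004-03-26 is on or after that date.
Step 3 — counting 13 days from 2004-04-18 (end of the 23-day comment period, which began when the cure demand is delivered on 2004-03-26) gives a deadline of 2004-05-01; 2004-04-21 is within that limit.
Step 4 — counting 7 days from 2004-04-21 (when the complaint is filed) gives a deadline of 2004-04-28; completed 2004-04-26, before the deadline.
Step 5 — 5 and 85 days from 2004-03-26 (when the cure demand is delivered) are 2004-03-31 and 2004-06-19 respectively; done 2004-06-25 — 6 days after the window closed.
That is the first point of non-compliance.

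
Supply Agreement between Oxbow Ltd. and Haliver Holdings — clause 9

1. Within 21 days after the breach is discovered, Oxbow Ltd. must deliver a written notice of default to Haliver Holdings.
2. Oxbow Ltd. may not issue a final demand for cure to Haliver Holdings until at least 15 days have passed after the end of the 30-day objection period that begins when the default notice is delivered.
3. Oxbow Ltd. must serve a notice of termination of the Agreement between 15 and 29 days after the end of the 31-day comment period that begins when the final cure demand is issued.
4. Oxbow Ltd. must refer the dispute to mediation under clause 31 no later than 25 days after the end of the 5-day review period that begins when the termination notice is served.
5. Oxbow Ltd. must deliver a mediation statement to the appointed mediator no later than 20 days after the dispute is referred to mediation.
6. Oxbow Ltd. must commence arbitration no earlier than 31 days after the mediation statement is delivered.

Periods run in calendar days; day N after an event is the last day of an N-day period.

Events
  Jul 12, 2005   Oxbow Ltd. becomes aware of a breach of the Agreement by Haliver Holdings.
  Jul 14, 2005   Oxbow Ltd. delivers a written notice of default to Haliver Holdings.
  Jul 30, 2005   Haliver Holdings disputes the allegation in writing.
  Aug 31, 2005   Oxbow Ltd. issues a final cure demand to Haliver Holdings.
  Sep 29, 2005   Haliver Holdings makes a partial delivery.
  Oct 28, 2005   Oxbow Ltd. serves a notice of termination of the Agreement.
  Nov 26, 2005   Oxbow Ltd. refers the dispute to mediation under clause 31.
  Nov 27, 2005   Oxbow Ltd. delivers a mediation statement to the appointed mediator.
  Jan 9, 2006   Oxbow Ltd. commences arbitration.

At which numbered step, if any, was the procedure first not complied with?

None — every step was satisfied

Step 1 — counting 21 days from Jul 12, 2005 (when the breach is discovered) gives a deadline of Aug 2, 2005; done Jul 14, 2005 — timely.
Step 2 — must wait 15 days from Aug 13, 2005 (end of the 30-day objection period, which began when the default notice is delivered on Jul 14, 2005), so not before Aug 28, 2005; done Aug 31, 2005 — permitted.
Step 3 — 15 and 29 days from Oct 1, 2005 (end of the 31-day comment period, which began when the final cure demand is issued on Aug 31, 2005) are Oct 16, 2005 and Oct 30, 2005 respectively; done Oct 28, 2005, which is between those dates.
Step 4 — counting 25 days from Nov 2, 2005 (end of the 5-day review period, which began when the termination notice is served on Oct 28, 2005) gives a deadline of Nov 27, 2005; Nov 26, 2005 is within that limit.
Step 5 — counting 20 days from Nov 26, 2005 (when the dispute is referred to mediation) gives a deadline of Dec 16, 2005; Nov 27, 2005 is within that limit.
Step 6 — must wait 31 days from Nov 27, 2005 (when the mediation statement is delivered), so not before Dec 28, 2005; Jan 9, 2006 is on or after that date.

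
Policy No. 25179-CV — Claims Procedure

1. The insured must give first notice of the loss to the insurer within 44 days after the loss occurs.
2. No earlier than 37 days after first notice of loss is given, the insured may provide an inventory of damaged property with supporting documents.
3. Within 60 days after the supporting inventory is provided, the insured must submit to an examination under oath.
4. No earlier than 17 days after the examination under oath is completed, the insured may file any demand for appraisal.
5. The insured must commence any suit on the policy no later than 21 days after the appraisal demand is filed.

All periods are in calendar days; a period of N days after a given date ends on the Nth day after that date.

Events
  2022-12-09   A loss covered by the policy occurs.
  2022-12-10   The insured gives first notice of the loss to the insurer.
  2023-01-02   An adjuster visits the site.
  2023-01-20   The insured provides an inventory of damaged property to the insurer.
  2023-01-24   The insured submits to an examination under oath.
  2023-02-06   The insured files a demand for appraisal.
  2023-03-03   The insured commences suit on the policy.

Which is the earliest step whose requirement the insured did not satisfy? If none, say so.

Step 1 — counting 44 days from 2022-12-09 (when the loss occurs) gives a deadline of 2023-01-22; 2022-12-10 is within that limit.
Step 2 — must wait 37 days from 2022-12-10 (when first notice of loss is given), so not before 2023-01-16; done 2023-01-20, after the minimum wait.
Step 3 — counting 60 days from 2023-01-20 (when the supporting inventory is provided) gives a deadline of 2023-03-21; completed 2023-01-24, before the deadline.
Step 4 — must wait 17 days from 2023-01-24 (when the examination under oath is completed), so not before 2023-02-10; 2023-02-06 is 4 days before the earliest permitted date.

Step 4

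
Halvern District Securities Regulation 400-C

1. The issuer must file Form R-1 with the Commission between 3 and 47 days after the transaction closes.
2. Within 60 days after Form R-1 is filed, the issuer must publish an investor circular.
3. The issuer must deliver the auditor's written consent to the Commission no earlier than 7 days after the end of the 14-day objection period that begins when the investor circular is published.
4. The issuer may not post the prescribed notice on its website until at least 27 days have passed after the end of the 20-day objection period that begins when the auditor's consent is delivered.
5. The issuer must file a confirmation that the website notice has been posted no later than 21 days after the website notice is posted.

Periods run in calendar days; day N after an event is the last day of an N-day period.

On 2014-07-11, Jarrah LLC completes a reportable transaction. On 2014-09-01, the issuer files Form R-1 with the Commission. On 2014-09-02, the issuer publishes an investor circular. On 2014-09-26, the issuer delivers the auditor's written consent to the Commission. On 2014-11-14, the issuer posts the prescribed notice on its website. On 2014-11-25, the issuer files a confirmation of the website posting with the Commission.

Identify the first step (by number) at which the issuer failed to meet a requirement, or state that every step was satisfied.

Step 1

Step 1 — 3 and 47 days from 2014-07-11 (when the transaction closes) are 2014-07-14 and 2014-08-27 respectively; done 2014-09-01 — 5 days after the window closed.
Later steps need not be reached.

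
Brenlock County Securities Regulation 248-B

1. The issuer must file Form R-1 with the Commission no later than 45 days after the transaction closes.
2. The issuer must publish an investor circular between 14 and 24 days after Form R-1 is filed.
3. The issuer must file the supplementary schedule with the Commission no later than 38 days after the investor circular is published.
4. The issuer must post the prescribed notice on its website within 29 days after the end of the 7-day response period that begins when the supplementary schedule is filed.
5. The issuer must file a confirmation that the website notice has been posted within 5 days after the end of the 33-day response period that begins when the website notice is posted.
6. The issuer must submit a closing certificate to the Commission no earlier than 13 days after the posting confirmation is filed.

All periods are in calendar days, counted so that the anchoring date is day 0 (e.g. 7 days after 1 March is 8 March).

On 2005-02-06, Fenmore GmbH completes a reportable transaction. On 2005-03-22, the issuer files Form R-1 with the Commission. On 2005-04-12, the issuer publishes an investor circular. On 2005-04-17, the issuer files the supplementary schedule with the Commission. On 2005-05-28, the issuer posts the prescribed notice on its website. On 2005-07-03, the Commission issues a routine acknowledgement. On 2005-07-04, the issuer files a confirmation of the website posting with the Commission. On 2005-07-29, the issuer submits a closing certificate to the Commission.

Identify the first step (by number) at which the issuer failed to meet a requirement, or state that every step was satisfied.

Step 4

Step 1 — counting 45 days from 2005-02-06 (when the transaction closes) gives a deadline of 2005-03-23; 2005-03-22 is within that limit.
Step 2 — 14 and 24 days from 2005-03-22 (when Form R-1 is filed) are 2005-04-05 and 2005-04-15 respectively; done 2005-04-12 — within the window.
Step 3 — counting 38 days from 2005-04-12 (when the investor circular is published) gives a deadline of 2005-05-20; 2005-04-17 is within that limit.
Step 4 — counting 29 days from 2005-04-24 (end of the 7-day response period, which began when the supplementary schedule is filed on 2005-04-17) gives a deadline of 2005-05-23; done 2005-05-28 — 5 days late.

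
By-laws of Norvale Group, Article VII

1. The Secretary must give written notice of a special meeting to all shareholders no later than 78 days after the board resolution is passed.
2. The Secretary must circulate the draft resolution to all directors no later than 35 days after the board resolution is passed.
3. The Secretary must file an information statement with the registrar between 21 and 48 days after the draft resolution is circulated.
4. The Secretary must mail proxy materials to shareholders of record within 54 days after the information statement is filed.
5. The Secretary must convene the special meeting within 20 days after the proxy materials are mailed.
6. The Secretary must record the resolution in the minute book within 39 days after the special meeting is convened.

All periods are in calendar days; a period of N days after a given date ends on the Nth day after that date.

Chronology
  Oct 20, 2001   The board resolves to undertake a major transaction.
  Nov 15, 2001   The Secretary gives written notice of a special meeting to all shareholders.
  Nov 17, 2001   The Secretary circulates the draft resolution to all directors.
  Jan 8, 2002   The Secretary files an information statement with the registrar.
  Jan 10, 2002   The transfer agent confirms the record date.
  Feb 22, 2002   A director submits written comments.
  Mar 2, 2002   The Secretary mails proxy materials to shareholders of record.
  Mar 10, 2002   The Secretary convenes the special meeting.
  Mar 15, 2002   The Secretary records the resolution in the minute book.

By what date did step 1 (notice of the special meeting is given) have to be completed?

Step 1 runs from Oct 20, 2001, when the board resolution is passed. 78 days after Oct 20, 2001 is Jan 6, 2002.

Jan 6, 2002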